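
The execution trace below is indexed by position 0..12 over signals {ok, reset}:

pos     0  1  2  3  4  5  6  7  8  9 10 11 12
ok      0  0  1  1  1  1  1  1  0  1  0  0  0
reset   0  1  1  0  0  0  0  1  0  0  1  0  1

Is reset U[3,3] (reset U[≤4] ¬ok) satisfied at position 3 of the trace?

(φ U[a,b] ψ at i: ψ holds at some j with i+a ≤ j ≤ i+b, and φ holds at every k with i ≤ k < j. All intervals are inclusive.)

Need some j in [6,6] with (reset U[≤4] ¬ok), and reset at every k in [3,j-1].
  j=6: (reset U[≤4] ¬ok) — fails.
No j in the window works → until fails.

Does not hold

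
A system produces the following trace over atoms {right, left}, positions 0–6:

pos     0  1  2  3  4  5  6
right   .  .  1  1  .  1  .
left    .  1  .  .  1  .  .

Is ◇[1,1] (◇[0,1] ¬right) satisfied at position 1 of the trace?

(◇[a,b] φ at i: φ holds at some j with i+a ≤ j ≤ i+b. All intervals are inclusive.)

False

Check ◇[0,1] ¬right at each j in [2,2]:
  j=2: fails (none in [2,3])
No position in the window satisfies it → formula fails.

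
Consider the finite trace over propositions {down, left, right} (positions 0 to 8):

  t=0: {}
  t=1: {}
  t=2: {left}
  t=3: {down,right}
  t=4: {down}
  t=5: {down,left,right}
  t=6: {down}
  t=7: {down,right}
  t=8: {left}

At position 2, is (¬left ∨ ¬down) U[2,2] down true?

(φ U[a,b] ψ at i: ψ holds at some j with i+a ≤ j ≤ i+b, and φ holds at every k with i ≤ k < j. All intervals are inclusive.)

Need some j in [4,4] with down, and (¬left ∨ ¬down) at every k in [2,j-1].
  j=4: down holds; (¬left ∨ ¬down) holds at every k in [2,3] → satisfied.

True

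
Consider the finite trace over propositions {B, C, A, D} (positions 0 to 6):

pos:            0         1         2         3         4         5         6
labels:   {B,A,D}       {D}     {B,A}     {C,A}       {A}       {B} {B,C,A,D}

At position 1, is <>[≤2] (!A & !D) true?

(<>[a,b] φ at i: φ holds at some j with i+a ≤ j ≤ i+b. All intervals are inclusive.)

False

Check (!A & !D) at each j in [1,3]:
  j=1: false
  j=2: false
  j=3: false
No position in the window satisfies it → formula fails.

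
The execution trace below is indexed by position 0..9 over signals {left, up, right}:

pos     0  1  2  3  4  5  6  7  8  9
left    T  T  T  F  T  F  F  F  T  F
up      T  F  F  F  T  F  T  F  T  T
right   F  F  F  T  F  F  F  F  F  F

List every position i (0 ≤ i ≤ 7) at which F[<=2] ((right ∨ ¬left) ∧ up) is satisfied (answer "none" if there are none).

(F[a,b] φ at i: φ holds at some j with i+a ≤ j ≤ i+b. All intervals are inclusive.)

4, 5, 6, 7

Evaluate at each i in [0,7]:
  i=0: ✗ (none in [0,2])
  i=1: ✗ (none in [1,3])
  i=2: ✗ (none in [2,4])
  i=3: ✗ (none in [3,5])
  i=4: ✓ (witness j=6)
  i=5: ✓ (witness j=6)
  i=6: ✓ (witness j=6)
  i=7: ✓ (witness j=9)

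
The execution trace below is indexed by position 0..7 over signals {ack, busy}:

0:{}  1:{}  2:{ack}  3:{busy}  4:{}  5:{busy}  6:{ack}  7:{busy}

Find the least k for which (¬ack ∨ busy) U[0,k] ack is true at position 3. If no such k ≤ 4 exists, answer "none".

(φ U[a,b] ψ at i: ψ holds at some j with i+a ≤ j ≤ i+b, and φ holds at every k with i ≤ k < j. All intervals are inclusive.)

3

Need earliest j ≥ 3 with ack, and (¬ack ∨ busy) at every k in [3,j-1].
  j=3: rhs fails.
  j=4: rhs fails.
  j=5: rhs fails.
  j=6: rhs holds; lhs holds on [3,5]. k = 3.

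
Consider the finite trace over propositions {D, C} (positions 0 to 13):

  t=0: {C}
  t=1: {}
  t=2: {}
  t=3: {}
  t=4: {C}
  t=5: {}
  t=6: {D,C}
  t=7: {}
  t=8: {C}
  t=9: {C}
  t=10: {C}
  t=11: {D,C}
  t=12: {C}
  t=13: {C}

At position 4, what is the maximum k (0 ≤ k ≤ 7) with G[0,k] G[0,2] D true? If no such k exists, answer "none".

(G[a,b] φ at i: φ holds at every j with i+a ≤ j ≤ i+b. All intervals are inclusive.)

G[0,2] D must hold from j=4 onward; find where it first fails.
  j=4: fails → no k works.

none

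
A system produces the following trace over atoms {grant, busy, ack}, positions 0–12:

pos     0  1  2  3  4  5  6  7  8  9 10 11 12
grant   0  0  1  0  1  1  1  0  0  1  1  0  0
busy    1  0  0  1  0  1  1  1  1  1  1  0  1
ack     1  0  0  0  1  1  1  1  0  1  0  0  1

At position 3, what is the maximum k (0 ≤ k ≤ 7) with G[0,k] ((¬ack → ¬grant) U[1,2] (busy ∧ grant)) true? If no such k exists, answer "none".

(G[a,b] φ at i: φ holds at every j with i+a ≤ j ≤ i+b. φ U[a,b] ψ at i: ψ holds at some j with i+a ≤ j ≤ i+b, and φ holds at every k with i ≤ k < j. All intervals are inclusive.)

2

((¬ack → ¬grant) U[1,2] (busy ∧ grant)) must hold from j=3 onward; find where it first fails.
  j=3: holds
  j=4: holds
  j=5: holds
  j=6: fails
Holds on [3,5], so largest k = 2.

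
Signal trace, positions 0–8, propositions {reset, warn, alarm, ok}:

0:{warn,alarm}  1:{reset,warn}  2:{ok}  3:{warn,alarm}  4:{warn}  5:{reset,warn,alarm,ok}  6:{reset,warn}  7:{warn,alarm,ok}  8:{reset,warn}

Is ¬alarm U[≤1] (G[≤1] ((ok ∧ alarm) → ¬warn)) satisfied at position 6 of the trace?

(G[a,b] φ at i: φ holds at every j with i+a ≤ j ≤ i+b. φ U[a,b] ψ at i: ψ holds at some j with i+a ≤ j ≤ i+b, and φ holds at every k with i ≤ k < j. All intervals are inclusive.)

Need some j in [6,7] with G[≤1] ((ok ∧ alarm) → ¬warn), and ¬alarm at every k in [6,j-1].
  j=6: G[≤1] ((ok ∧ alarm) → ¬warn) — fails at 7.
  j=7: G[≤1] ((ok ∧ alarm) → ¬warn) — fails at 7.
No j in the window works → until fails.

Does not hold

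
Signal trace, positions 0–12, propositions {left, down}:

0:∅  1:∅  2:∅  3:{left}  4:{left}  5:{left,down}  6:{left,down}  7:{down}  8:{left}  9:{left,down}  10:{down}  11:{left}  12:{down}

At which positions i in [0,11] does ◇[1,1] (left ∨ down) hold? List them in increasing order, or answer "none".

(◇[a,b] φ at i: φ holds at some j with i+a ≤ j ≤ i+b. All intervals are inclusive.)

2, 3, 4, 5, 6, 7, 8, 9, 10, 11

Evaluate at each i in [0,11]:
  i=0: ✗ (none in [1,1])
  i=1: ✗ (none in [2,2])
  i=2: ✓ (witness j=3)
  i=3: ✓ (witness j=4)
  i=4: ✓ (witness j=5)
  i=5: ✓ (witness j=6)
  i=6: ✓ (witness j=7)
  i=7: ✓ (witness j=8)
  i=8: ✓ (witness j=9)
  i=9: ✓ (witness j=10)
  i=10: ✓ (witness j=11)
  i=11: ✓ (witness j=12)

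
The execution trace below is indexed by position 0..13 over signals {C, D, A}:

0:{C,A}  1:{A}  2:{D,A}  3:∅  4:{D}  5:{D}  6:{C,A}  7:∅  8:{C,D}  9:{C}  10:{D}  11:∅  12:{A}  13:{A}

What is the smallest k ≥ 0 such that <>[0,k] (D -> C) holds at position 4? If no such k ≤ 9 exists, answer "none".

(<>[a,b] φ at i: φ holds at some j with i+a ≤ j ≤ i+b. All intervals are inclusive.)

2

Scan j = 4,5,… for (D -> C):
  j=4: fails
  j=5: fails
  j=6: holds
First hit at j=6, so smallest k = 6-4 = 2.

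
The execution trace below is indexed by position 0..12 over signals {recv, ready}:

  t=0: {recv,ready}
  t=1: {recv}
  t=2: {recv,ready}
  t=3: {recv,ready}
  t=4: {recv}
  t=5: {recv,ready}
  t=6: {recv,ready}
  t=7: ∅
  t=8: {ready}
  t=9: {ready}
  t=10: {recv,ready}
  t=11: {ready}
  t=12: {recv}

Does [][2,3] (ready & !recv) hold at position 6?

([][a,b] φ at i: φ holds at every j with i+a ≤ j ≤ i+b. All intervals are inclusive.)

Holds

Check (ready & !recv) at every j in [8,9]:
  j=8: true
  j=9: true
All positions satisfy it → formula holds.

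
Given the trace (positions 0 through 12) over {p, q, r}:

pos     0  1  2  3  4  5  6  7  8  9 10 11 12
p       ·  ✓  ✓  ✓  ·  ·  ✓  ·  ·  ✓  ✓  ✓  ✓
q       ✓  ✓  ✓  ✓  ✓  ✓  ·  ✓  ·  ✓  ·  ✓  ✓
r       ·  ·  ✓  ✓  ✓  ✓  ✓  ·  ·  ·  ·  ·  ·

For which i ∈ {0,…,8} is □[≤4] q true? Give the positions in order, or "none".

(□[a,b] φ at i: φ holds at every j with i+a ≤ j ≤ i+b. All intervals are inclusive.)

0, 1

Evaluate at each i in [0,8]:
  i=0: ✓ (all of [0,4])
  i=1: ✓ (all of [1,5])
  i=2: ✗ (fails at j=6)
  i=3: ✗ (fails at j=6)
  i=4: ✗ (fails at j=6)
  i=5: ✗ (fails at j=6)
  i=6: ✗ (fails at j=6)
  i=7: ✗ (fails at j=8)
  i=8: ✗ (fails at j=8)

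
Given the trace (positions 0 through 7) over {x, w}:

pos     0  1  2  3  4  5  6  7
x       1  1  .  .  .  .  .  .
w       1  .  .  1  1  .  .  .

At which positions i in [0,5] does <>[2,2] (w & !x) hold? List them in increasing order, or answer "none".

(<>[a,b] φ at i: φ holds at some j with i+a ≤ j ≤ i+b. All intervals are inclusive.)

Evaluate at each i in [0,5]:
  i=0: ✗ (none in [2,2])
  i=1: ✓ (witness j=3)
  i=2: ✓ (witness j=4)
  i=3: ✗ (none in [5,5])
  i=4: ✗ (none in [6,6])
  i=5: ✗ (none in [7,7])

1, 2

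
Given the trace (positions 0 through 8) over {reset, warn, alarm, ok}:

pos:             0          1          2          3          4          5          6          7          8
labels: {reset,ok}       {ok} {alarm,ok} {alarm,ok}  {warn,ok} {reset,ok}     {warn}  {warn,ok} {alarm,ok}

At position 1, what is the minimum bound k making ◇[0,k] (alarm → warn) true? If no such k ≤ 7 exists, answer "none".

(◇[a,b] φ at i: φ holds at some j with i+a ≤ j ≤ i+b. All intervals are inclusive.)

Scan j = 1,2,… for (alarm → warn):
  j=1: holds
First hit at j=1, so smallest k = 1-1 = 0.

0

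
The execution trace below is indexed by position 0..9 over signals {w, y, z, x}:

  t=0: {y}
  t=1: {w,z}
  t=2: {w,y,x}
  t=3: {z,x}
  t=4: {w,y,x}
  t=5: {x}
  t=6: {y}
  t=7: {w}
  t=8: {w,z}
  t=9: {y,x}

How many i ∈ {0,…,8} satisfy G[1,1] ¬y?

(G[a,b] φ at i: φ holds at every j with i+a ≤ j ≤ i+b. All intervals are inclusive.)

Evaluate at each i in [0,8]:
  i=0: ✓ (all of [1,1])
  i=1: ✗ (fails at j=2)
  i=2: ✓ (all of [3,3])
  i=3: ✗ (fails at j=4)
  i=4: ✓ (all of [5,5])
  i=5: ✗ (fails at j=6)
  i=6: ✓ (all of [7,7])
  i=7: ✓ (all of [8,8])
  i=8: ✗ (fails at j=9)
Positions where it holds: {0, 2, 4, 6, 7} → 5.

5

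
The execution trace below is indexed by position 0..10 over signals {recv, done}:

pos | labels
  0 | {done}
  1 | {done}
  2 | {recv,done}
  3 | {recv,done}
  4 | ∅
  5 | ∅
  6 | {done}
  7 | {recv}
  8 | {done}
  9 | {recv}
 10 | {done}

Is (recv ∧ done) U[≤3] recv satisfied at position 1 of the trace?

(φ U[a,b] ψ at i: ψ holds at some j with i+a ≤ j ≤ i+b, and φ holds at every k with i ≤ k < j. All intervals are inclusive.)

No

Need some j in [1,4] with recv, and (recv ∧ done) at every k in [1,j-1].
  j=1: recv false.
  j=2: recv holds, but (recv ∧ done) fails at k=1 → not this j.
  j=3: recv holds, but (recv ∧ done) fails at k=1 → not this j.
  j=4: recv false.
No j in the window works → until fails.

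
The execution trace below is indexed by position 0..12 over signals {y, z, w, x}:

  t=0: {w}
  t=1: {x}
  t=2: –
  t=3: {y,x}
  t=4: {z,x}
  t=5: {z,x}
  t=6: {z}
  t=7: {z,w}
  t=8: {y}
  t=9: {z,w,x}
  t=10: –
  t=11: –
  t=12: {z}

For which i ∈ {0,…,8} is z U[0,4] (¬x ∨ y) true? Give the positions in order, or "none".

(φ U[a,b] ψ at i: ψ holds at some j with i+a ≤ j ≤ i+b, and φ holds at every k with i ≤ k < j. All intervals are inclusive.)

Evaluate at each i in [0,8]:
  i=0: ✓ (rhs at j=0)
  i=1: ✗ (lhs fails at k=1 before rhs at j=2)
  i=2: ✓ (rhs at j=2)
  i=3: ✓ (rhs at j=3)
  i=4: ✓ (rhs at j=6; lhs holds on [4,5])
  i=5: ✓ (rhs at j=6; lhs holds on [5,5])
  i=6: ✓ (rhs at j=6)
  i=7: ✓ (rhs at j=7)
  i=8: ✓ (rhs at j=8)

0, 2, 3, 4, 5, 6, 7, 8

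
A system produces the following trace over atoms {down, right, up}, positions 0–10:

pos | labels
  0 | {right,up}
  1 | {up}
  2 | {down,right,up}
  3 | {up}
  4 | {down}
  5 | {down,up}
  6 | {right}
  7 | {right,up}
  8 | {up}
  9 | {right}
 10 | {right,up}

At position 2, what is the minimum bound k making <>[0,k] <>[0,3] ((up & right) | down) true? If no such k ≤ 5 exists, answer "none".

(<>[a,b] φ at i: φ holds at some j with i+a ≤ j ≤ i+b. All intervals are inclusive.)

Scan j = 2,3,… for <>[0,3] ((up & right) | down):
  j=2: holds
First hit at j=2, so smallest k = 2-2 = 0.

0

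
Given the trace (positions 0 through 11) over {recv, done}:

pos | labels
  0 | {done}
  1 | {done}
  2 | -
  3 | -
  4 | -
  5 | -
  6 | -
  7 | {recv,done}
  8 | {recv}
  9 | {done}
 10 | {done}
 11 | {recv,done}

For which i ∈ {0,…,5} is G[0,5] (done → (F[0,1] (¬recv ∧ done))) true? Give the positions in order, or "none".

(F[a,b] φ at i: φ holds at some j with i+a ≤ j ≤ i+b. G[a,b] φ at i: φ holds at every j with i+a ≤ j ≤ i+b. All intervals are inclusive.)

Evaluate at each i in [0,5]:
  i=0: ✓ (all of [0,5])
  i=1: ✓ (all of [1,6])
  i=2: ✗ (fails at j=7)
  i=3: ✗ (fails at j=7)
  i=4: ✗ (fails at j=7)
  i=5: ✗ (fails at j=7)

0, 1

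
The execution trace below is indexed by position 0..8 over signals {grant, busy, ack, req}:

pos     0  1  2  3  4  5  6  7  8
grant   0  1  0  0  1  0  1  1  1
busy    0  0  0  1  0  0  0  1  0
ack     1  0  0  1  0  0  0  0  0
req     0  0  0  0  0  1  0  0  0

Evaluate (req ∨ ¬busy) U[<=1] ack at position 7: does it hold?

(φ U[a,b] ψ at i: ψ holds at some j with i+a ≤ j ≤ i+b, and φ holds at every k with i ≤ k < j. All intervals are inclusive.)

Does not hold

Need some j in [7,8] with ack, and (req ∨ ¬busy) at every k in [7,j-1].
  j=7: ack false.
  j=8: ack false.
No j in the window works → until fails.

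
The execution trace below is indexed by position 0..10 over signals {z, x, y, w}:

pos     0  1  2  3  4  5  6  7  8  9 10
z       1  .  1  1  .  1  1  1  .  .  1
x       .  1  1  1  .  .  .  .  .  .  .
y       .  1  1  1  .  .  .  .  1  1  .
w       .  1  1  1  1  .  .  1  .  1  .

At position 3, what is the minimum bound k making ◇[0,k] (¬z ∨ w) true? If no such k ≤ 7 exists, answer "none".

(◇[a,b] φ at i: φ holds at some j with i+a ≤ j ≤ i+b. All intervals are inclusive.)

Scan j = 3,4,… for (¬z ∨ w):
  j=3: holds
First hit at j=3, so smallest k = 3-3 = 0.

0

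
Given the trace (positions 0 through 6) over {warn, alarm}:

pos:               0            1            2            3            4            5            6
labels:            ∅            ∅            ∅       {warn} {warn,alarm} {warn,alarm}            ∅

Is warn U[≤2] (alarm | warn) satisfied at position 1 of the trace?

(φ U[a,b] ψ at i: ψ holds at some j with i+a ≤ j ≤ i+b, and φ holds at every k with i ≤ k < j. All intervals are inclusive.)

Need some j in [1,3] with (alarm | warn), and warn at every k in [1,j-1].
  j=1: (alarm | warn) false.
  j=2: (alarm | warn) false.
  j=3: (alarm | warn) holds, but warn fails at k=1 → not this j.
No j in the window works → until fails.

Does not hold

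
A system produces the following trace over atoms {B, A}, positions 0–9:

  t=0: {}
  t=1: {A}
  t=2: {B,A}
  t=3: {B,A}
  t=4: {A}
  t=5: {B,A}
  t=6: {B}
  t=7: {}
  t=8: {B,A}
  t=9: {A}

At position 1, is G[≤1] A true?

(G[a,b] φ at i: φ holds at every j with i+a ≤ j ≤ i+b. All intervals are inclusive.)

Check A at every j in [1,2]:
  j=1: true
  j=2: true
All positions satisfy it → formula holds.

True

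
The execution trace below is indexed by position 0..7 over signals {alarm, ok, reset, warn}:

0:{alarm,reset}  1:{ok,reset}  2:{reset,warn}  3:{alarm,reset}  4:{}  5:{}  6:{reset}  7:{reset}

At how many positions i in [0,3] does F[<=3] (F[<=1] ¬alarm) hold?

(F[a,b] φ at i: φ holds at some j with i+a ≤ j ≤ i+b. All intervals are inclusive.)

4

Evaluate at each i in [0,3]:
  i=0: ✓ (witness j=0)
  i=1: ✓ (witness j=1)
  i=2: ✓ (witness j=2)
  i=3: ✓ (witness j=3)
Positions where it holds: {0, 1, 2, 3} → 4.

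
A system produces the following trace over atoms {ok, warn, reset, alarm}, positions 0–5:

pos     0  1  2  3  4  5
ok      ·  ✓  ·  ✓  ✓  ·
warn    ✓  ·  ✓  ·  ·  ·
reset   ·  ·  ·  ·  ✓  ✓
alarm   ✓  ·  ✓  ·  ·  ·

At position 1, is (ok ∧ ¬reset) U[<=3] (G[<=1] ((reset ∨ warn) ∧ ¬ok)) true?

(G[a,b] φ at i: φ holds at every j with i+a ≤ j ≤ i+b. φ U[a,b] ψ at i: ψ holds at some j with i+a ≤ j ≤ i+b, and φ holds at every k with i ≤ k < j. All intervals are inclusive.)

False

Need some j in [1,4] with G[<=1] ((reset ∨ warn) ∧ ¬ok), and (ok ∧ ¬reset) at every k in [1,j-1].
  j=1: G[<=1] ((reset ∨ warn) ∧ ¬ok) — fails at 1.
  j=2: G[<=1] ((reset ∨ warn) ∧ ¬ok) — fails at 3.
  j=3: G[<=1] ((reset ∨ warn) ∧ ¬ok) — fails at 3.
  j=4: G[<=1] ((reset ∨ warn) ∧ ¬ok) — fails at 4.
No j in the window works → until fails.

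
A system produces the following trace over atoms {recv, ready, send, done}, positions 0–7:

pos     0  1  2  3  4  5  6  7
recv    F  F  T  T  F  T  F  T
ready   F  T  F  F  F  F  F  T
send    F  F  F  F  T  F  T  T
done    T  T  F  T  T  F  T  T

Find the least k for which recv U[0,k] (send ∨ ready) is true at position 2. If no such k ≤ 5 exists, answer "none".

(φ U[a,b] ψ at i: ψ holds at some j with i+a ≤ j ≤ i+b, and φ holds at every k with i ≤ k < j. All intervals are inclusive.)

Need earliest j ≥ 2 with (send ∨ ready), and recv at every k in [2,j-1].
  j=2: rhs fails.
  j=3: rhs fails.
  j=4: rhs holds; lhs holds on [2,3]. k = 2.

2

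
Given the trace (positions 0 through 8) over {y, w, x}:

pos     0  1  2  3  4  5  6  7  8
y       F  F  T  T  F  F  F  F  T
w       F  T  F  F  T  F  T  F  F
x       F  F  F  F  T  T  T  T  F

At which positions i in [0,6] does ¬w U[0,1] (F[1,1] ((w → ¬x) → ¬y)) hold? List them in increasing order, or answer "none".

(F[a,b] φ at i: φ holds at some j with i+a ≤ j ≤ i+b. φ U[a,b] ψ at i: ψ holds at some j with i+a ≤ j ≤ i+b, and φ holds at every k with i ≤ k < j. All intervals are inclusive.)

0, 2, 3, 4, 5, 6

Evaluate at each i in [0,6]:
  i=0: ✓ (rhs at j=0)
  i=1: ✗ (no rhs in [1,2])
  i=2: ✓ (rhs at j=3; lhs holds on [2,2])
  i=3: ✓ (rhs at j=3)
  i=4: ✓ (rhs at j=4)
  i=5: ✓ (rhs at j=5)
  i=6: ✓ (rhs at j=6)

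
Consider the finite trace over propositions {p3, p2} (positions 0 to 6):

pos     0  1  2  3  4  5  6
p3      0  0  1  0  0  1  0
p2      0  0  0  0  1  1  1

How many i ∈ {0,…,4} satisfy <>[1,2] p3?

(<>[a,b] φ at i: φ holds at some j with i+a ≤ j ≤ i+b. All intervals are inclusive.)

Evaluate at each i in [0,4]:
  i=0: ✓ (witness j=2)
  i=1: ✓ (witness j=2)
  i=2: ✗ (none in [3,4])
  i=3: ✓ (witness j=5)
  i=4: ✓ (witness j=5)
Positions where it holds: {0, 1, 3, 4} → 4.

4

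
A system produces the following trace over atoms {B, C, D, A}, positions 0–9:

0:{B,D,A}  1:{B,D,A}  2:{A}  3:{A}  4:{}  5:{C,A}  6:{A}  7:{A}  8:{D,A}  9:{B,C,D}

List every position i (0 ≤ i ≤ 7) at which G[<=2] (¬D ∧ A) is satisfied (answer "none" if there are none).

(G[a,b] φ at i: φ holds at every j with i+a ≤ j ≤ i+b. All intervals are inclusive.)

5

Evaluate at each i in [0,7]:
  i=0: ✗ (fails at j=0)
  i=1: ✗ (fails at j=1)
  i=2: ✗ (fails at j=4)
  i=3: ✗ (fails at j=4)
  i=4: ✗ (fails at j=4)
  i=5: ✓ (all of [5,7])
  i=6: ✗ (fails at j=8)
  i=7: ✗ (fails at j=8)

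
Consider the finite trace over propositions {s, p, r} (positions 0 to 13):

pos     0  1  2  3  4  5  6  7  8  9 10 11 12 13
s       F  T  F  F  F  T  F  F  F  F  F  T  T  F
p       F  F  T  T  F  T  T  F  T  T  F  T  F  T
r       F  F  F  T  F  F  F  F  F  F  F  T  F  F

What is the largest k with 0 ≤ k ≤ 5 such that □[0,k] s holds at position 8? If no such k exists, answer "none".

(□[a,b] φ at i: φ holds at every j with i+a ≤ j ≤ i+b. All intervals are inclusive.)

none

s must hold from j=8 onward; find where it first fails.
  j=8: fails → no k works.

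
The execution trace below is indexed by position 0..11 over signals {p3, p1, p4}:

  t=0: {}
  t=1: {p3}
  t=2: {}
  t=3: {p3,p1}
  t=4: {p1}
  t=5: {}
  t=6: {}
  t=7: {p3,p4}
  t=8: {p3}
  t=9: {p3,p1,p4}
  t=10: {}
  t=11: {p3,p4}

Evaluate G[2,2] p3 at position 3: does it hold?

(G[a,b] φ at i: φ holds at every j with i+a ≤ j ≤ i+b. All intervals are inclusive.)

No

Check p3 at every j in [5,5]:
  j=5: false
Fails at j=5 → formula fails.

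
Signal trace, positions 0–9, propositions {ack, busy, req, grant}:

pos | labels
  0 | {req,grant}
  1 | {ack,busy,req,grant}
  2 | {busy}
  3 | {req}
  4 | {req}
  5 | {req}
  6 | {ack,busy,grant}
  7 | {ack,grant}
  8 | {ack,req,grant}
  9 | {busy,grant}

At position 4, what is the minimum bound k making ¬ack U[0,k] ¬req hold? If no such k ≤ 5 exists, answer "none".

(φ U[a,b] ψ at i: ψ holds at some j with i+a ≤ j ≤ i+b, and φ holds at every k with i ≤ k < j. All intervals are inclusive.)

2

Need earliest j ≥ 4 with ¬req, and ¬ack at every k in [4,j-1].
  j=4: rhs fails.
  j=5: rhs fails.
  j=6: rhs holds; lhs holds on [4,5]. k = 2.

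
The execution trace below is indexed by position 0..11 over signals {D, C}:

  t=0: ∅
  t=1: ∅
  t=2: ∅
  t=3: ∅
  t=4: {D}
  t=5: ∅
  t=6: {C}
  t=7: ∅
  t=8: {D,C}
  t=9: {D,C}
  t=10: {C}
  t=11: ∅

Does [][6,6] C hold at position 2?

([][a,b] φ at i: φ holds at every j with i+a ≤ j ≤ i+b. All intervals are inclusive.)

True

Check C at every j in [8,8]:
  j=8: true
All positions satisfy it → formula holds.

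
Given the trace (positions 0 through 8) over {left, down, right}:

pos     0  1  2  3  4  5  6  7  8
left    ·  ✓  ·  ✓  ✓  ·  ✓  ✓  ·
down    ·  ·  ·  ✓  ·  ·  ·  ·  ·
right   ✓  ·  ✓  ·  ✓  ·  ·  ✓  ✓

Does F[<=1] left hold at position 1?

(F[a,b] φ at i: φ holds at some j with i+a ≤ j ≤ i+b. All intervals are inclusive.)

Holds

Check left at each j in [1,2]:
  j=1: true
  j=2: false
Found at j=1 → formula holds.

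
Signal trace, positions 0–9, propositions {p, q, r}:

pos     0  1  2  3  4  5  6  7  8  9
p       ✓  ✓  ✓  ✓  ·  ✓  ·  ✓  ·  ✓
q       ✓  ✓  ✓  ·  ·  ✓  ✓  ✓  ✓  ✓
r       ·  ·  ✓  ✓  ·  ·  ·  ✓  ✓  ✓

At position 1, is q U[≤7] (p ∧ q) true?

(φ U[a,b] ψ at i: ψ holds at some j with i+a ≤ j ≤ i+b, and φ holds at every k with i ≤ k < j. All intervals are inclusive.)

Holds

Need some j in [1,8] with (p ∧ q), and q at every k in [1,j-1].
  j=1: (p ∧ q) holds; no prefix to check → satisfied.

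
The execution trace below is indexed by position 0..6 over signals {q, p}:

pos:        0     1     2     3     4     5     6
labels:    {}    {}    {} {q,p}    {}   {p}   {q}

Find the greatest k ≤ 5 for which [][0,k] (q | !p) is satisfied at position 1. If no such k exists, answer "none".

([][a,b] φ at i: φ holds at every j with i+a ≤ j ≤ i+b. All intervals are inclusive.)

(q | !p) must hold from j=1 onward; find where it first fails.
  j=1: holds
  j=2: holds
  j=3: holds
  j=4: holds
  j=5: fails
Holds on [1,4], so largest k = 3.

3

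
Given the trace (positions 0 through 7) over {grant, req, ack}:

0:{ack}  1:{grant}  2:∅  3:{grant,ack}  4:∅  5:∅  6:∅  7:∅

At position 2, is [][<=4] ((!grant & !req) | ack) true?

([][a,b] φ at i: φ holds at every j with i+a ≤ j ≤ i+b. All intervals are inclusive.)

Holds

Check ((!grant & !req) | ack) at every j in [2,6]:
  j=2: true
  j=3: true
  j=4: true
  j=5: true
  j=6: true
All positions satisfy it → formula holds.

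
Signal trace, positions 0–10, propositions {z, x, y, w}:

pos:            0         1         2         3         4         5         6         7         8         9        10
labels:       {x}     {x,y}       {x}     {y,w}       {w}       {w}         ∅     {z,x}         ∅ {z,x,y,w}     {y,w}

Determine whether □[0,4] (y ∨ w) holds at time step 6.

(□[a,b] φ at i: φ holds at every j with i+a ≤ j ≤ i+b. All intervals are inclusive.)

Does not hold

Check (y ∨ w) at every j in [6,10]:
  j=6: false
  j=7: false
  j=8: false
  j=9: true
  j=10: true
Fails at j=6 → formula fails.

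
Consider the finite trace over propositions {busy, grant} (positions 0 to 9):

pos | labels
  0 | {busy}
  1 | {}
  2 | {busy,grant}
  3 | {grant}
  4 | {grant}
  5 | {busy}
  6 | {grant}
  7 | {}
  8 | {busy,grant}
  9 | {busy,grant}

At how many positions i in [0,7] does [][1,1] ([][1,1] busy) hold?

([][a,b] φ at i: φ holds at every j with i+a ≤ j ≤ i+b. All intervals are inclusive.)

Evaluate at each i in [0,7]:
  i=0: ✓ (all of [1,1])
  i=1: ✗ (fails at j=2)
  i=2: ✗ (fails at j=3)
  i=3: ✓ (all of [4,4])
  i=4: ✗ (fails at j=5)
  i=5: ✗ (fails at j=6)
  i=6: ✓ (all of [7,7])
  i=7: ✓ (all of [8,8])
Positions where it holds: {0, 3, 6, 7} → 4.

4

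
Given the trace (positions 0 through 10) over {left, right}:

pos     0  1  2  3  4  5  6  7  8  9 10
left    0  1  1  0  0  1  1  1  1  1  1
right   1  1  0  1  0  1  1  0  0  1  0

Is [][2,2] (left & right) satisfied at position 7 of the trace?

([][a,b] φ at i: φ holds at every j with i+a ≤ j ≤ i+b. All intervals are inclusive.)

True

Check (left & right) at every j in [9,9]:
  j=9: true
All positions satisfy it → formula holds.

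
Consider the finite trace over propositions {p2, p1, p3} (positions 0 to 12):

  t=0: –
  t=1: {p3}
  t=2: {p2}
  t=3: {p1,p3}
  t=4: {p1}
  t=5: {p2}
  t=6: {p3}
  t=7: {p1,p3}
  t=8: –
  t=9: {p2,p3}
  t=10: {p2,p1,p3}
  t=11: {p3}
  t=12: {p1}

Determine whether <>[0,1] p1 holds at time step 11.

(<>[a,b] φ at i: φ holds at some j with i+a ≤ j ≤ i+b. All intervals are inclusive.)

True

Check p1 at each j in [11,12]:
  j=11: false
  j=12: true
Found at j=12 → formula holds.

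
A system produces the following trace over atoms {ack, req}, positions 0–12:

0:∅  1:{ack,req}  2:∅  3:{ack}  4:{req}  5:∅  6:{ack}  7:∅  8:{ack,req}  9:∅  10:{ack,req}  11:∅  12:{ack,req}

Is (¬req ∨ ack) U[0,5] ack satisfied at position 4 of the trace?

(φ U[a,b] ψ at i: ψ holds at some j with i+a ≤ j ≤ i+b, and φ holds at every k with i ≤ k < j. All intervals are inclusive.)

Does not hold

Need some j in [4,9] with ack, and (¬req ∨ ack) at every k in [4,j-1].
  j=4: ack false.
  j=5: ack false.
  j=6: ack holds, but (¬req ∨ ack) fails at k=4 → not this j.
  j=7: ack false.
  j=8: ack holds, but (¬req ∨ ack) fails at k=4 → not this j.
  j=9: ack false.
No j in the window works → until fails.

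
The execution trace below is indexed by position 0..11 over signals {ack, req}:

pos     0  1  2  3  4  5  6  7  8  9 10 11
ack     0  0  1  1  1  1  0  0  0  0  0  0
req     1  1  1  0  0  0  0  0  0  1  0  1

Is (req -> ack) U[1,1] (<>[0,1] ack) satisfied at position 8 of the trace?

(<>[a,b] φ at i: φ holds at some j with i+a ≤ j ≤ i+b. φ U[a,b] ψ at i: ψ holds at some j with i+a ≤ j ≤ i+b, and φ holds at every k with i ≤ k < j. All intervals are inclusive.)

Need some j in [9,9] with <>[0,1] ack, and (req -> ack) at every k in [8,j-1].
  j=9: <>[0,1] ack — fails (none in [9,10]).
No j in the window works → until fails.

No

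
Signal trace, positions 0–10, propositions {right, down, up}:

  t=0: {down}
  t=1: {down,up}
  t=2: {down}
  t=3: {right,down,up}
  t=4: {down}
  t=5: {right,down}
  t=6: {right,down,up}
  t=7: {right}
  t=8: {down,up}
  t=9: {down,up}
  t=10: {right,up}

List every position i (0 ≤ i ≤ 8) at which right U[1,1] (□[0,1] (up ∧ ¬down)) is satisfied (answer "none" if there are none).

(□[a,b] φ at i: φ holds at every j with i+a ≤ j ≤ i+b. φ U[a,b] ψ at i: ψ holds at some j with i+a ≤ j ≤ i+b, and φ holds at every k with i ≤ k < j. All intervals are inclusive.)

none

Evaluate at each i in [0,8]:
  i=0: ✗ (no rhs in [1,1])
  i=1: ✗ (no rhs in [2,2])
  i=2: ✗ (no rhs in [3,3])
  i=3: ✗ (no rhs in [4,4])
  i=4: ✗ (no rhs in [5,5])
  i=5: ✗ (no rhs in [6,6])
  i=6: ✗ (no rhs in [7,7])
  i=7: ✗ (no rhs in [8,8])
  i=8: ✗ (no rhs in [9,9])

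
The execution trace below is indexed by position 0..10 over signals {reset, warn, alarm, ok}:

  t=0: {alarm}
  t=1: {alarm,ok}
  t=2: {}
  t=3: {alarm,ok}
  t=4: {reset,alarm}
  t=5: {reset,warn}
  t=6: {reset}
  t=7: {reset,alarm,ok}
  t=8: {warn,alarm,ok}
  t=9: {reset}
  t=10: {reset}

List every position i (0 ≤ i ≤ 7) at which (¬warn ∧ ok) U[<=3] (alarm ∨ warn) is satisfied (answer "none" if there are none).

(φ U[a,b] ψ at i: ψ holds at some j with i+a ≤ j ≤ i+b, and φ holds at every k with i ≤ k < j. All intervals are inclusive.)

0, 1, 3, 4, 5, 7

Evaluate at each i in [0,7]:
  i=0: ✓ (rhs at j=0)
  i=1: ✓ (rhs at j=1)
  i=2: ✗ (lhs fails at k=2 before rhs at j=3)
  i=3: ✓ (rhs at j=3)
  i=4: ✓ (rhs at j=4)
  i=5: ✓ (rhs at j=5)
  i=6: ✗ (lhs fails at k=6 before rhs at j=7)
  i=7: ✓ (rhs at j=7)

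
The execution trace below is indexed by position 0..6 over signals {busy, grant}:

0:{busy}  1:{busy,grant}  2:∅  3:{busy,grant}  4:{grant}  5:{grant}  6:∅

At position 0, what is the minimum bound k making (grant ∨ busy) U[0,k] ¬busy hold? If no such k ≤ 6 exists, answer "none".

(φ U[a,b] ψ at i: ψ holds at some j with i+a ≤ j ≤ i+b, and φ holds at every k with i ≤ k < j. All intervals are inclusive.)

Need earliest j ≥ 0 with ¬busy, and (grant ∨ busy) at every k in [0,j-1].
  j=0: rhs fails.
  j=1: rhs fails.
  j=2: rhs holds; lhs holds on [0,1]. k = 2.

2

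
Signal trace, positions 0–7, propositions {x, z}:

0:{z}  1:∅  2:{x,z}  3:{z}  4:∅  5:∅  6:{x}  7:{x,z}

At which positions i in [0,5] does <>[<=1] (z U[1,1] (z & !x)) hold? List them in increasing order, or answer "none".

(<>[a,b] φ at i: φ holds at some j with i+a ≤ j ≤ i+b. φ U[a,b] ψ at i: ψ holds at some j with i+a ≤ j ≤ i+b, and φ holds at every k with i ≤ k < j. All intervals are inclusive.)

1, 2

Evaluate at each i in [0,5]:
  i=0: ✗ (none in [0,1])
  i=1: ✓ (witness j=2)
  i=2: ✓ (witness j=2)
  i=3: ✗ (none in [3,4])
  i=4: ✗ (none in [4,5])
  i=5: ✗ (none in [5,6])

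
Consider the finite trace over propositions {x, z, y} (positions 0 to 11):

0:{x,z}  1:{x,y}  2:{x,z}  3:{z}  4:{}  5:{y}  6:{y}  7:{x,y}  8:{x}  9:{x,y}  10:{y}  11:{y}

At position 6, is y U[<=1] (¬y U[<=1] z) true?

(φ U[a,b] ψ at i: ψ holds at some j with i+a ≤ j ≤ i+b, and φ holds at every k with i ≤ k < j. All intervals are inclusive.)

Need some j in [6,7] with (¬y U[<=1] z), and y at every k in [6,j-1].
  j=6: (¬y U[<=1] z) — fails.
  j=7: (¬y U[<=1] z) — fails.
No j in the window works → until fails.

Does not hold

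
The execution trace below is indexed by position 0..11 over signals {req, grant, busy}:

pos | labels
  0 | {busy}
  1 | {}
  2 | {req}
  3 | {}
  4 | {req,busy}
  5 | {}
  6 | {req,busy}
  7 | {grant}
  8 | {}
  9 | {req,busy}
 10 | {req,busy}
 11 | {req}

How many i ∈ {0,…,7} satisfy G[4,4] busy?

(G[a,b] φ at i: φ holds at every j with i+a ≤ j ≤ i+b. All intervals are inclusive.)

4

Evaluate at each i in [0,7]:
  i=0: ✓ (all of [4,4])
  i=1: ✗ (fails at j=5)
  i=2: ✓ (all of [6,6])
  i=3: ✗ (fails at j=7)
  i=4: ✗ (fails at j=8)
  i=5: ✓ (all of [9,9])
  i=6: ✓ (all of [10,10])
  i=7: ✗ (fails at j=11)
Positions where it holds: {0, 2, 5, 6} → 4.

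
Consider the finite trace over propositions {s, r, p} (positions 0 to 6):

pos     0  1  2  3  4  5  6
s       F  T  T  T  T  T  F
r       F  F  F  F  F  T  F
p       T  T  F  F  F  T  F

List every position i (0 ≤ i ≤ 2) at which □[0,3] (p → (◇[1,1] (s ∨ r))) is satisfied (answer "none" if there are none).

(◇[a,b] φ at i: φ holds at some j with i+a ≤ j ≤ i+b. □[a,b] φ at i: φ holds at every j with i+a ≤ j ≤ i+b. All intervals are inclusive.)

0, 1

Evaluate at each i in [0,2]:
  i=0: ✓ (all of [0,3])
  i=1: ✓ (all of [1,4])
  i=2: ✗ (fails at j=5)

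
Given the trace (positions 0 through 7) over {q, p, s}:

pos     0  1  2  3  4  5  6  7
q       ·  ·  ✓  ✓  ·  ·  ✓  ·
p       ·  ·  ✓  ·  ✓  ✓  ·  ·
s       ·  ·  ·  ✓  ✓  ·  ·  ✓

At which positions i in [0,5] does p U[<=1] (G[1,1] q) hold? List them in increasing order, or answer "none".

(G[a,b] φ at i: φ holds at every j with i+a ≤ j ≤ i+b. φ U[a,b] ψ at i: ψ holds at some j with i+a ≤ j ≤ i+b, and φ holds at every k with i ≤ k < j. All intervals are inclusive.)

Evaluate at each i in [0,5]:
  i=0: ✗ (lhs fails at k=0 before rhs at j=1)
  i=1: ✓ (rhs at j=1)
  i=2: ✓ (rhs at j=2)
  i=3: ✗ (no rhs in [3,4])
  i=4: ✓ (rhs at j=5; lhs holds on [4,4])
  i=5: ✓ (rhs at j=5)

1, 2, 4, 5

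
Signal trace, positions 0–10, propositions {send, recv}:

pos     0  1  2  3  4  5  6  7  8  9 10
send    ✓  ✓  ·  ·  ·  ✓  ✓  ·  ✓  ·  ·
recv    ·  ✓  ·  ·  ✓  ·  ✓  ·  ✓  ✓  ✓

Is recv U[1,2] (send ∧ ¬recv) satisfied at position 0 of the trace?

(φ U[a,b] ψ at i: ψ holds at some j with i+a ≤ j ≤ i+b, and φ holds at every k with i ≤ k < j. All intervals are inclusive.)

False

Need some j in [1,2] with (send ∧ ¬recv), and recv at every k in [0,j-1].
  j=1: (send ∧ ¬recv) false.
  j=2: (send ∧ ¬recv) false.
No j in the window works → until fails.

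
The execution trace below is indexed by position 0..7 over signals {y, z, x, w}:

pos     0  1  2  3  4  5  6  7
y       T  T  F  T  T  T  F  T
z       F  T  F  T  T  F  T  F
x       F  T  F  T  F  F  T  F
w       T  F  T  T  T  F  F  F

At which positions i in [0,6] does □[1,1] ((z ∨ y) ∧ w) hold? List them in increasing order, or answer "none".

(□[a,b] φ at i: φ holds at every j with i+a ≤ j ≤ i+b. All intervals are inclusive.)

Evaluate at each i in [0,6]:
  i=0: ✗ (fails at j=1)
  i=1: ✗ (fails at j=2)
  i=2: ✓ (all of [3,3])
  i=3: ✓ (all of [4,4])
  i=4: ✗ (fails at j=5)
  i=5: ✗ (fails at j=6)
  i=6: ✗ (fails at j=7)

2, 3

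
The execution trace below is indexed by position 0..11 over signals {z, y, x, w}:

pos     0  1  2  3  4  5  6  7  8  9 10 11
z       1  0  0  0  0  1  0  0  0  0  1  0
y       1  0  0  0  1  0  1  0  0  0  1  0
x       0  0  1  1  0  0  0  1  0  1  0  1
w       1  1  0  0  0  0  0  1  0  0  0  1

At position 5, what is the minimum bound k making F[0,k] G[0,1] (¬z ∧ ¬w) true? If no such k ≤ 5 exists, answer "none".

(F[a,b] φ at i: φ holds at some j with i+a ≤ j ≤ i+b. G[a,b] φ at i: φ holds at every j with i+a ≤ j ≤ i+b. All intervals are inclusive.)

Scan j = 5,6,… for G[0,1] (¬z ∧ ¬w):
  j=5: fails
  j=6: fails
  j=7: fails
  j=8: holds
First hit at j=8, so smallest k = 8-5 = 3.

3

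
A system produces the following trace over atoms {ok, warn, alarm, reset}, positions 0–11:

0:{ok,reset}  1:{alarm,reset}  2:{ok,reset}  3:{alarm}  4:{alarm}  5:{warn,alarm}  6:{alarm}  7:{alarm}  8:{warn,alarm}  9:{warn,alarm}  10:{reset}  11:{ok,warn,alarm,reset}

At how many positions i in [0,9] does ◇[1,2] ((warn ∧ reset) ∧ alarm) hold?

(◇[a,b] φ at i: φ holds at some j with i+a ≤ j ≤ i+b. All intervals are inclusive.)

1

Evaluate at each i in [0,9]:
  i=0: ✗ (none in [1,2])
  i=1: ✗ (none in [2,3])
  i=2: ✗ (none in [3,4])
  i=3: ✗ (none in [4,5])
  i=4: ✗ (none in [5,6])
  i=5: ✗ (none in [6,7])
  i=6: ✗ (none in [7,8])
  i=7: ✗ (none in [8,9])
  i=8: ✗ (none in [9,10])
  i=9: ✓ (witness j=11)
Positions where it holds: {9} → 1.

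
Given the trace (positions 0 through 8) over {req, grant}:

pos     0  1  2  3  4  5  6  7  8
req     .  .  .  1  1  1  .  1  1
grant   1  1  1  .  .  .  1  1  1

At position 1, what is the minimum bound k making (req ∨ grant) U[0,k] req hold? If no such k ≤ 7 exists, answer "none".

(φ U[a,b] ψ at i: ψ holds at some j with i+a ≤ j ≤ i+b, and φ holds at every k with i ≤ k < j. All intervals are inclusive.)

Need earliest j ≥ 1 with req, and (req ∨ grant) at every k in [1,j-1].
  j=1: rhs fails.
  j=2: rhs fails.
  j=3: rhs holds; lhs holds on [1,2]. k = 2.

2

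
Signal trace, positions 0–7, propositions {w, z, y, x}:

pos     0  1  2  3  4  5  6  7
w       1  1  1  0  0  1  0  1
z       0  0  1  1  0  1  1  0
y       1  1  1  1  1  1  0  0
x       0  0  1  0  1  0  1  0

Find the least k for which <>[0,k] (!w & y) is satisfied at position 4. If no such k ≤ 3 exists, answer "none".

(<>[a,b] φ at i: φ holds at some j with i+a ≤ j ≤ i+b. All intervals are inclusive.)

Scan j = 4,5,… for (!w & y):
  j=4: holds
First hit at j=4, so smallest k = 4-4 = 0.

0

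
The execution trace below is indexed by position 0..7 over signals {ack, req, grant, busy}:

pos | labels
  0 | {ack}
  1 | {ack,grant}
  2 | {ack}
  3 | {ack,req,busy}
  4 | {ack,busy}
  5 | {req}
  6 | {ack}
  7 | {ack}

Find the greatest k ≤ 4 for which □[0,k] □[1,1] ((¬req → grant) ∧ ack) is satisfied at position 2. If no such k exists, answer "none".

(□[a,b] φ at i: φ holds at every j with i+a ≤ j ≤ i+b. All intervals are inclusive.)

□[1,1] ((¬req → grant) ∧ ack) must hold from j=2 onward; find where it first fails.
  j=2: holds
  j=3: fails
Holds on [2,2], so largest k = 0.

0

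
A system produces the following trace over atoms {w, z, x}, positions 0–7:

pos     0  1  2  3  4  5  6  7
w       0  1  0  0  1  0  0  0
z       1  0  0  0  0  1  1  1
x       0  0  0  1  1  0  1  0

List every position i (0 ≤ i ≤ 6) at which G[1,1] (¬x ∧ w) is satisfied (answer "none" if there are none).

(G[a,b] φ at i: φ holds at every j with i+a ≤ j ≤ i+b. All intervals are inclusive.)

0

Evaluate at each i in [0,6]:
  i=0: ✓ (all of [1,1])
  i=1: ✗ (fails at j=2)
  i=2: ✗ (fails at j=3)
  i=3: ✗ (fails at j=4)
  i=4: ✗ (fails at j=5)
  i=5: ✗ (fails at j=6)
  i=6: ✗ (fails at j=7)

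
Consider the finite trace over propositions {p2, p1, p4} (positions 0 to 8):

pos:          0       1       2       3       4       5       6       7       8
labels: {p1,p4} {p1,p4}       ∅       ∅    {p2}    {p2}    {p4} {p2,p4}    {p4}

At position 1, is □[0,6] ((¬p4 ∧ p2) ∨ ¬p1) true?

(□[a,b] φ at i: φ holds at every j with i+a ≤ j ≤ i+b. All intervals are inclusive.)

Check ((¬p4 ∧ p2) ∨ ¬p1) at every j in [1,7]:
  j=1: false
  j=2: true
  j=3: true
  j=4: true
  j=5: true
  j=6: true
  j=7: true
Fails at j=1 → formula fails.

No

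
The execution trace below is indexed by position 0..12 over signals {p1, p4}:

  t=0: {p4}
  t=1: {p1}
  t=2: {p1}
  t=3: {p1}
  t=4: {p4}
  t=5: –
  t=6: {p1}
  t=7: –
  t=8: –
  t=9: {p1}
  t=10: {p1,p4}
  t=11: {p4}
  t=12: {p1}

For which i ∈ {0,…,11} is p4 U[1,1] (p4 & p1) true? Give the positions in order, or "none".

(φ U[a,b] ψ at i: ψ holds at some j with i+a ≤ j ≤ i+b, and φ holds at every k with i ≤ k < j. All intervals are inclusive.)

none

Evaluate at each i in [0,11]:
  i=0: ✗ (no rhs in [1,1])
  i=1: ✗ (no rhs in [2,2])
  i=2: ✗ (no rhs in [3,3])
  i=3: ✗ (no rhs in [4,4])
  i=4: ✗ (no rhs in [5,5])
  i=5: ✗ (no rhs in [6,6])
  i=6: ✗ (no rhs in [7,7])
  i=7: ✗ (no rhs in [8,8])
  i=8: ✗ (no rhs in [9,9])
  i=9: ✗ (lhs fails at k=9 before rhs at j=10)
  i=10: ✗ (no rhs in [11,11])
  i=11: ✗ (no rhs in [12,12])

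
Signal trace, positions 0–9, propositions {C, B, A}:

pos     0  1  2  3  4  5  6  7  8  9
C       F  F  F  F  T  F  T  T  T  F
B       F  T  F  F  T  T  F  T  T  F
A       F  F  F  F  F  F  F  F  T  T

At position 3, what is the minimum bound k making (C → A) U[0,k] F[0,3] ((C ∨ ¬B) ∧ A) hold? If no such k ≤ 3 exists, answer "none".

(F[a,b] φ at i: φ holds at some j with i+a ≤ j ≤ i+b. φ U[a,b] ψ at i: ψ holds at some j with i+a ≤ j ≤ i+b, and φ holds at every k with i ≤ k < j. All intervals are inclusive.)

none

Need earliest j ≥ 3 with F[0,3] ((C ∨ ¬B) ∧ A), and (C → A) at every k in [3,j-1].
  j=3: rhs fails.
  j=4: rhs fails.
  j=5: rhs holds but lhs fails at k=4.
  j=6: rhs holds but lhs fails at k=4.
No witness within the range → none.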